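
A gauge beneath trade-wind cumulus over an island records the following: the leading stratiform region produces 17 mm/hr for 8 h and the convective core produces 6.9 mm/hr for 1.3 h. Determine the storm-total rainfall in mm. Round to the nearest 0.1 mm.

Total = Σ Rᵢ Δtᵢ = 17 × 8 + 6.9 × 1.3
      = 136 + 8.97 = 145.0 mm.

total ≈ 145.0 mm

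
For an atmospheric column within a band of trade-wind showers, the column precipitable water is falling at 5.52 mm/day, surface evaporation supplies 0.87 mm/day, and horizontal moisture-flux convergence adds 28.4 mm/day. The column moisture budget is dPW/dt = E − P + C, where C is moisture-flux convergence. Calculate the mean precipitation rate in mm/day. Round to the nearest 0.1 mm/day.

dPW/dt = -5.52 mm/day.
P = E + C − dPW/dt = 0.87 + (28.4) − (-5.52) = 34.8 mm/day.

P ≈ 34.8 mm/day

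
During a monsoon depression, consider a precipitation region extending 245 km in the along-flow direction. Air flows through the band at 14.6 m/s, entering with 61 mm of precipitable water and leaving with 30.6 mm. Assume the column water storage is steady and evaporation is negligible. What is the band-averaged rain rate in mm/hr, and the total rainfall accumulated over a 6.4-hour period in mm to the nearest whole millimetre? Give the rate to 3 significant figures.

R ≈ 6.52 mm/hr; total ≈ 42 mm

Column moisture flux per unit crosswind length is F = V × PW.
Inflow: F_in = 14.6 × 61 = 890.6 mm·m/s
Outflow: F_out = 14.6 × 30.6 = 446.76 mm·m/s
Steady-state rate R = (F_in − F_out)/L = (890.6 − 446.76) / 245000 m = 1.812e-03 mm/s.
R = 1.812e-03 × 3600 = 6.52 mm/hr.
Over 6.4 h: total = 6.52 × 6.4 = 41.728 ≈ 42 mm.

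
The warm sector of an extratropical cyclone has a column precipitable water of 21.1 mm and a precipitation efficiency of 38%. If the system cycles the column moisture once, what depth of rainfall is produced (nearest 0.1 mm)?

Rainfall = ε × PW = 0.38 × 21.1 = 8.0 mm.

rainfall ≈ 8.0 mm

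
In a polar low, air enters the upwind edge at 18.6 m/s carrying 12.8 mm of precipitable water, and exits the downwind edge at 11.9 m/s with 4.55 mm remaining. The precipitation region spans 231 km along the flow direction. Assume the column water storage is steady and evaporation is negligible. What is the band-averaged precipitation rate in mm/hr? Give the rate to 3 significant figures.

R ≈ 2.87 mm/hr

Column moisture flux per unit crosswind length is F = V × PW.
Inflow: F_in = 18.6 × 12.8 = 238.08 mm·m/s
Outflow: F_out = 11.9 × 4.55 = 54.145 mm·m/s
Steady-state rate R = (F_in − F_out)/L = (238.08 − 54.145) / 231000 m = 7.963e-04 mm/s.
R = 7.963e-04 × 3600 = 2.87 mm/hr.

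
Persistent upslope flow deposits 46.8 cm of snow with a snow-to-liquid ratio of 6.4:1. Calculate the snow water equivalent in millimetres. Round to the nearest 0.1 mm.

SWE = snow depth / ratio = 46.8 cm / 6.4 = 7.312 cm = 73.1 mm.

SWE ≈ 73.1 mm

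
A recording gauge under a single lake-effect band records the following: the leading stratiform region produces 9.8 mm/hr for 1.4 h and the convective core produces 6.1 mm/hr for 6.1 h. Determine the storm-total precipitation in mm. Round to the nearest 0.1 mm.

Total = Σ Rᵢ Δtᵢ = 9.8 × 1.4 + 6.1 × 6.1
      = 13.72 + 37.21 = 50.9 mm.

total ≈ 50.9 mm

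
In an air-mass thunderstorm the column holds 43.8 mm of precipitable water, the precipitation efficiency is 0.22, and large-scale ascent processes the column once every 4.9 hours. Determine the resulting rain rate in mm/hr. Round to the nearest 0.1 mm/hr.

Each overturning extracts ε × PW = 0.22 × 43.8 = 9.636 mm.
Rate = ε·PW / τ = 9.636 / 4.9 h = 2.0 mm/hr.

R ≈ 2.0 mm/hr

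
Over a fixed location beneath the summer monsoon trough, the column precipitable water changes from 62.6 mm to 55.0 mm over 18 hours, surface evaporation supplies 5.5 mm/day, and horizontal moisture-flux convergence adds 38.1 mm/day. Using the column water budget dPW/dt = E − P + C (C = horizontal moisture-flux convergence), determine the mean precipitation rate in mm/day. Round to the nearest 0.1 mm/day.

dPW/dt = (55.0 − 62.6) mm / (18/24 day) = -10.133 mm/day.
P = E + C − dPW/dt = 5.5 + (38.1) − (-10.133) = 53.7 mm/day.

P ≈ 53.7 mm/day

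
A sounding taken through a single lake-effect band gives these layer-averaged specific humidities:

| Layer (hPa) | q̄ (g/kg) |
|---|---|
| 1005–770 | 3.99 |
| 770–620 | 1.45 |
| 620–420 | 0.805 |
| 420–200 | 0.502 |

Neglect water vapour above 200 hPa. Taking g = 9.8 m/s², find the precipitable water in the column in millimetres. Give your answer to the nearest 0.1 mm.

PW ≈ 14.6 mm

Precipitable water is the column-integrated vapour mass per unit area: PW = (1/g) Σ q̄ Δp, with q in kg/kg and Δp in Pa (1 kg/m² of water = 1 mm).
Layer 1005–770 hPa: Δp = 235 hPa = 23500 Pa, q̄ = 0.00399 kg/kg → 0.00399 × 23500 / 9.8 = 9.57 mm
Layer 770–620 hPa: Δp = 150 hPa = 15000 Pa, q̄ = 0.00145 kg/kg → 0.00145 × 15000 / 9.8 = 2.22 mm
Layer 620–420 hPa: Δp = 200 hPa = 20000 Pa, q̄ = 0.000805 kg/kg → 0.000805 × 20000 / 9.8 = 1.64 mm
Layer 420–200 hPa: Δp = 220 hPa = 22000 Pa, q̄ = 0.000502 kg/kg → 0.000502 × 22000 / 9.8 = 1.13 mm
PW = 9.57 + 2.22 + 1.64 + 1.13 = 14.56 ≈ 14.6 mm.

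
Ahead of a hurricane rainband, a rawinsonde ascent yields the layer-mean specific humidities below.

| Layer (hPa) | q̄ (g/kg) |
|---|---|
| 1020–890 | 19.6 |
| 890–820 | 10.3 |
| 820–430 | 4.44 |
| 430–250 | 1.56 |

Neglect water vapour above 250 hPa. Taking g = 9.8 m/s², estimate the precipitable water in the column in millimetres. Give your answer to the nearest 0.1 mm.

PW ≈ 53.9 mm

Precipitable water is the column-integrated vapour mass per unit area: PW = (1/g) Σ q̄ Δp, with q in kg/kg and Δp in Pa (1 kg/m² of water = 1 mm).
Layer 1020–890 hPa: Δp = 130 hPa = 13000 Pa, q̄ = 0.0196 kg/kg → 0.0196 × 13000 / 9.8 = 26.00 mm
Layer 890–820 hPa: Δp = 70 hPa = 7000 Pa, q̄ = 0.0103 kg/kg → 0.0103 × 7000 / 9.8 = 7.36 mm
Layer 820–430 hPa: Δp = 390 hPa = 39000 Pa, q̄ = 0.00444 kg/kg → 0.00444 × 39000 / 9.8 = 17.67 mm
Layer 430–250 hPa: Δp = 180 hPa = 18000 Pa, q̄ = 0.00156 kg/kg → 0.00156 × 18000 / 9.8 = 2.87 mm
PW = 26.00 + 7.36 + 17.67 + 2.87 = 53.90 ≈ 53.9 mm.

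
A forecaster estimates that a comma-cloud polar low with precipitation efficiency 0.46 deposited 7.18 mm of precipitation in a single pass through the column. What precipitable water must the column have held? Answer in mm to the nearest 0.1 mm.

PW ≈ 15.6 mm

PW = precipitation / ε = 7.18 / 0.46 = 15.6 mm.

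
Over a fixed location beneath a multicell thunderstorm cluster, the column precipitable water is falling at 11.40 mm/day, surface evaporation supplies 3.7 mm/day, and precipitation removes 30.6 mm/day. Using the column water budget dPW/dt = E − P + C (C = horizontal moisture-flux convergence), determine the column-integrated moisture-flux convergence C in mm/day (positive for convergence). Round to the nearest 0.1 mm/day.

C ≈ 15.5 mm/day

dPW/dt = -11.40 mm/day.
C = dPW/dt − E + P = (-11.40) − 3.7 + 30.6 = 15.5 mm/day.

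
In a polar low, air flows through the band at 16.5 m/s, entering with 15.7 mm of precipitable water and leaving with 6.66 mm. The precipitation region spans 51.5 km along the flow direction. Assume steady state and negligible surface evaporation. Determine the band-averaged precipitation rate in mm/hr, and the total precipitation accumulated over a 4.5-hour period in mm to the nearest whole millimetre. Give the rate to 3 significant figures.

R ≈ 10.4 mm/hr; total ≈ 47 mm

Column moisture flux per unit crosswind length is F = V × PW.
Inflow: F_in = 16.5 × 15.7 = 259.05 mm·m/s
Outflow: F_out = 16.5 × 6.66 = 109.89 mm·m/s
Steady-state rate R = (F_in − F_out)/L = (259.05 − 109.89) / 51500 m = 2.896e-03 mm/s.
R = 2.896e-03 × 3600 = 10.4 mm/hr.
Over 4.5 h: total = 10.4 × 4.5 = 46.8 ≈ 47 mm.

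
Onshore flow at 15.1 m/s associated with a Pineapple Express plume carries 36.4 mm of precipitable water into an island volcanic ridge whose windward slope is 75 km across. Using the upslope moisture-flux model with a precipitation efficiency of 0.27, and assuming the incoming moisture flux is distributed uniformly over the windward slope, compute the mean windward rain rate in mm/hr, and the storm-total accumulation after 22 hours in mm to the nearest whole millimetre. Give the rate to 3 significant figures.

R ≈ 7.12 mm/hr; total ≈ 157 mm

Incoming column moisture flux per unit ridge length: F = V × PW = 15.1 × 36.4 = 549.64 mm·m/s.
Spread over the 75 km slope with efficiency ε = 0.27: R = ε·F/W = 0.27 × 549.64 / 75000 m = 1.979e-03 mm/s.
R = 1.979e-03 × 3600 = 7.12 mm/hr.
Over 22 h: total = 7.12 × 22 = 156.64 ≈ 157 mm.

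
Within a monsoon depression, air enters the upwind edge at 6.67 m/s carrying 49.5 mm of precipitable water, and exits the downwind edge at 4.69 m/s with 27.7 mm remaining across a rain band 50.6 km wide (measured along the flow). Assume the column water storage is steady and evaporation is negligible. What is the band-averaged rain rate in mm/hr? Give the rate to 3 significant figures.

Column moisture flux per unit crosswind length is F = V × PW.
Inflow: F_in = 6.67 × 49.5 = 330.165 mm·m/s
Outflow: F_out = 4.69 × 27.7 = 129.913 mm·m/s
Steady-state rate R = (F_in − F_out)/L = (330.165 − 129.913) / 50600 m = 3.958e-03 mm/s.
R = 3.958e-03 × 3600 = 14.2 mm/hr.

R ≈ 14.2 mm/hr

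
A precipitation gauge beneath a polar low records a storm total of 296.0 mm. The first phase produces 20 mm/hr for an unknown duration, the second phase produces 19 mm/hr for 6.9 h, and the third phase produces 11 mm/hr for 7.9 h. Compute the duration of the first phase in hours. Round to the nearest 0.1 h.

Known phases: 19 × 6.9 + 11 × 7.9 = 131.1 + 86.9 = 218 mm.
Remaining depth = 296.0 − 218 = 78 mm.
Duration = 78 / 20 = 3.9 h.

duration ≈ 3.9 h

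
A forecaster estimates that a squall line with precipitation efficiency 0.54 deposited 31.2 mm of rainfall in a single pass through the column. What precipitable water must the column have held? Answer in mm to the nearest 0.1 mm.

PW ≈ 57.8 mm

PW = rainfall / ε = 31.2 / 0.54 = 57.8 mm.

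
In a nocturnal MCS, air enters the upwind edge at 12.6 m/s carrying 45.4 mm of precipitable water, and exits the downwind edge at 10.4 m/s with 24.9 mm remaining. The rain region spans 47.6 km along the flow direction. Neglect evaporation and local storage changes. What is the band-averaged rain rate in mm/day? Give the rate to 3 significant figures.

R ≈ 568 mm/day

Column moisture flux per unit crosswind length is F = V × PW.
Inflow: F_in = 12.6 × 45.4 = 572.04 mm·m/s
Outflow: F_out = 10.4 × 24.9 = 258.96 mm·m/s
Steady-state rate R = (F_in − F_out)/L = (572.04 − 258.96) / 47600 m = 6.577e-03 mm/s.
R = 6.577e-03 × 3600 × 24 = 568 mm/day.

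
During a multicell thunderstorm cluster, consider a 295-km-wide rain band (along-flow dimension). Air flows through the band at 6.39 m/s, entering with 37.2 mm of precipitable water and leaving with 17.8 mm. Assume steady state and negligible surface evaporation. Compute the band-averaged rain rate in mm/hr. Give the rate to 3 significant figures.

R ≈ 1.51 mm/hr

Column moisture flux per unit crosswind length is F = V × PW.
Inflow: F_in = 6.39 × 37.2 = 237.708 mm·m/s
Outflow: F_out = 6.39 × 17.8 = 113.742 mm·m/s
Steady-state rate R = (F_in − F_out)/L = (237.708 − 113.742) / 295000 m = 4.202e-04 mm/s.
R = 4.202e-04 × 3600 = 1.51 mm/hr.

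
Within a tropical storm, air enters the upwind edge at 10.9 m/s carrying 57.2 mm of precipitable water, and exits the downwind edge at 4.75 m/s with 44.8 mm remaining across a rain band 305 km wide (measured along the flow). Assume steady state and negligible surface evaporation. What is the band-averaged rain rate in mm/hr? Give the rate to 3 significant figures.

Column moisture flux per unit crosswind length is F = V × PW.
Inflow: F_in = 10.9 × 57.2 = 623.48 mm·m/s
Outflow: F_out = 4.75 × 44.8 = 212.8 mm·m/s
Steady-state rate R = (F_in − F_out)/L = (623.48 − 212.8) / 305000 m = 1.346e-03 mm/s.
R = 1.346e-03 × 3600 = 4.85 mm/hr.

R ≈ 4.85 mm/hr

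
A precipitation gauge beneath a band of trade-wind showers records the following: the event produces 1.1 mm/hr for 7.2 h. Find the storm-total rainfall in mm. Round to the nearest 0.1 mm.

total ≈ 7.9 mm

Total = Σ Rᵢ Δtᵢ = 1.1 × 7.2
      = 7.92 = 7.9 mm.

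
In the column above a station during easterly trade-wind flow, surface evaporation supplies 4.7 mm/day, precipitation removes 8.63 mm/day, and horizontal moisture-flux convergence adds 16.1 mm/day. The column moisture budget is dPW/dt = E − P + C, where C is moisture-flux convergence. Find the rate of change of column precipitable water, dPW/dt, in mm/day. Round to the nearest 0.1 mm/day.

dPW/dt = E − P + C = 4.7 − 8.63 + (16.1) = 12.2 mm/day.

dPW/dt ≈ 12.2 mm/day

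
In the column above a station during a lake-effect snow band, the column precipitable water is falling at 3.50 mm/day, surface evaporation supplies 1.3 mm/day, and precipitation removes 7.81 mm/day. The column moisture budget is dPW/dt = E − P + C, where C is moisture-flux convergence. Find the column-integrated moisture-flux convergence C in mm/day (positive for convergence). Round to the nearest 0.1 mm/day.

dPW/dt = -3.50 mm/day.
C = dPW/dt − E + P = (-3.50) − 1.3 + 7.81 = 3.0 mm/day.

C ≈ 3.0 mm/day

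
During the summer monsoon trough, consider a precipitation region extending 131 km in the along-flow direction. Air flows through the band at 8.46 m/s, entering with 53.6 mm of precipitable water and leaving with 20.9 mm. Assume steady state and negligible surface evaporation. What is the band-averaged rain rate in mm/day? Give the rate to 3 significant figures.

R ≈ 182 mm/day

Column moisture flux per unit crosswind length is F = V × PW.
Inflow: F_in = 8.46 × 53.6 = 453.456 mm·m/s
Outflow: F_out = 8.46 × 20.9 = 176.814 mm·m/s
Steady-state rate R = (F_in − F_out)/L = (453.456 − 176.814) / 131000 m = 2.112e-03 mm/s.
R = 2.112e-03 × 3600 × 24 = 182 mm/day.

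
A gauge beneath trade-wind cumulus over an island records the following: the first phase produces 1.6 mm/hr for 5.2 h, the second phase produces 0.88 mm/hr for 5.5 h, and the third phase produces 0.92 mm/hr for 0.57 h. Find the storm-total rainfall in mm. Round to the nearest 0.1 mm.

total ≈ 13.7 mm

Total = Σ Rᵢ Δtᵢ = 1.6 × 5.2 + 0.88 × 5.5 + 0.92 × 0.57
      = 8.32 + 4.84 + 0.5244 = 13.7 mm.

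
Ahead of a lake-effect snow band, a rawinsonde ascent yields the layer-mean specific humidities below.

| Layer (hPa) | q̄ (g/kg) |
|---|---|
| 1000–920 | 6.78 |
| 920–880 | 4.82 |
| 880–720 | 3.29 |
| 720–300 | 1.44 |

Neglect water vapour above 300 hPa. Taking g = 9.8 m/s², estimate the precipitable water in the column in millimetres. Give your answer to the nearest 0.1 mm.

PW ≈ 19.0 mm

Precipitable water is the column-integrated vapour mass per unit area: PW = (1/g) Σ q̄ Δp, with q in kg/kg and Δp in Pa (1 kg/m² of water = 1 mm).
Layer 1000–920 hPa: Δp = 80 hPa = 8000 Pa, q̄ = 0.00678 kg/kg → 0.00678 × 8000 / 9.8 = 5.53 mm
Layer 920–880 hPa: Δp = 40 hPa = 4000 Pa, q̄ = 0.00482 kg/kg → 0.00482 × 4000 / 9.8 = 1.97 mm
Layer 880–720 hPa: Δp = 160 hPa = 16000 Pa, q̄ = 0.00329 kg/kg → 0.00329 × 16000 / 9.8 = 5.37 mm
Layer 720–300 hPa: Δp = 420 hPa = 42000 Pa, q̄ = 0.00144 kg/kg → 0.00144 × 42000 / 9.8 = 6.17 mm
PW = 5.53 + 1.97 + 5.37 + 6.17 = 19.04 ≈ 19.0 mm.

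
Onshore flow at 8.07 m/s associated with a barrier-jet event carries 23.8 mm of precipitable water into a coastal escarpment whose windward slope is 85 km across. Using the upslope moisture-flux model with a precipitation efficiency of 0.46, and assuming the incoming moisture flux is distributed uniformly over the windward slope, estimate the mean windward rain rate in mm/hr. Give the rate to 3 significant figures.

Incoming column moisture flux per unit ridge length: F = V × PW = 8.07 × 23.8 = 192.066 mm·m/s.
Spread over the 85 km slope with efficiency ε = 0.46: R = ε·F/W = 0.46 × 192.066 / 85000 m = 1.039e-03 mm/s.
R = 1.039e-03 × 3600 = 3.74 mm/hr.

R ≈ 3.74 mm/hr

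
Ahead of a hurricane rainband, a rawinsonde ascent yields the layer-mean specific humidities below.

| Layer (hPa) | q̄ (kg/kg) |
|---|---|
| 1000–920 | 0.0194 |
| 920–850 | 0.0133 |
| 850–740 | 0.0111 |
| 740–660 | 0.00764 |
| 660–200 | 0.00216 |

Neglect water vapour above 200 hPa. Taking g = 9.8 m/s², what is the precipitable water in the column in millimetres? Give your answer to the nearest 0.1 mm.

Precipitable water is the column-integrated vapour mass per unit area: PW = (1/g) Σ q̄ Δp, with q in kg/kg and Δp in Pa (1 kg/m² of water = 1 mm).
Layer 1000–920 hPa: Δp = 80 hPa = 8000 Pa, q̄ = 0.0194 kg/kg → 0.0194 × 8000 / 9.8 = 15.84 mm
Layer 920–850 hPa: Δp = 70 hPa = 7000 Pa, q̄ = 0.0133 kg/kg → 0.0133 × 7000 / 9.8 = 9.50 mm
Layer 850–740 hPa: Δp = 110 hPa = 11000 Pa, q̄ = 0.0111 kg/kg → 0.0111 × 11000 / 9.8 = 12.46 mm
Layer 740–660 hPa: Δp = 80 hPa = 8000 Pa, q̄ = 0.00764 kg/kg → 0.00764 × 8000 / 9.8 = 6.24 mm
Layer 660–200 hPa: Δp = 460 hPa = 46000 Pa, q̄ = 0.00216 kg/kg → 0.00216 × 46000 / 9.8 = 10.14 mm
PW = 15.84 + 9.50 + 12.46 + 6.24 + 10.14 = 54.18 ≈ 54.2 mm.

PW ≈ 54.2 mm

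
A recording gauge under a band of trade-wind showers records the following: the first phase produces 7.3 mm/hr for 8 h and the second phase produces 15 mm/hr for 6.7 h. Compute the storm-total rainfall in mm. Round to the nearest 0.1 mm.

Total = Σ Rᵢ Δtᵢ = 7.3 × 8 + 15 × 6.7
      = 58.4 + 100.5 = 158.9 mm.

total ≈ 158.9 mm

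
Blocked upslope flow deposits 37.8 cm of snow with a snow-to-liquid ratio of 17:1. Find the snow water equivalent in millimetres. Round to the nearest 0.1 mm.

SWE ≈ 22.2 mm

SWE = snow depth / ratio = 37.8 cm / 17 = 2.224 cm = 22.2 mm.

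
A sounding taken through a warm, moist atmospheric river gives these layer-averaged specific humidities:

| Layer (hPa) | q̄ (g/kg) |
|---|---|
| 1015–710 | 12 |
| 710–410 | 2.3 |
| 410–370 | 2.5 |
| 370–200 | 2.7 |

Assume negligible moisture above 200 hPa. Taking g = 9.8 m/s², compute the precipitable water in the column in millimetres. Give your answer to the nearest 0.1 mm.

Precipitable water is the column-integrated vapour mass per unit area: PW = (1/g) Σ q̄ Δp, with q in kg/kg and Δp in Pa (1 kg/m² of water = 1 mm).
Layer 1015–710 hPa: Δp = 305 hPa = 30500 Pa, q̄ = 0.012 kg/kg → 0.012 × 30500 / 9.8 = 37.35 mm
Layer 710–410 hPa: Δp = 300 hPa = 30000 Pa, q̄ = 0.0023 kg/kg → 0.0023 × 30000 / 9.8 = 7.04 mm
Layer 410–370 hPa: Δp = 40 hPa = 4000 Pa, q̄ = 0.0025 kg/kg → 0.0025 × 4000 / 9.8 = 1.02 mm
Layer 370–200 hPa: Δp = 170 hPa = 17000 Pa, q̄ = 0.0027 kg/kg → 0.0027 × 17000 / 9.8 = 4.68 mm
PW = 37.35 + 7.04 + 1.02 + 4.68 = 50.09 ≈ 50.1 mm.

PW ≈ 50.1 mm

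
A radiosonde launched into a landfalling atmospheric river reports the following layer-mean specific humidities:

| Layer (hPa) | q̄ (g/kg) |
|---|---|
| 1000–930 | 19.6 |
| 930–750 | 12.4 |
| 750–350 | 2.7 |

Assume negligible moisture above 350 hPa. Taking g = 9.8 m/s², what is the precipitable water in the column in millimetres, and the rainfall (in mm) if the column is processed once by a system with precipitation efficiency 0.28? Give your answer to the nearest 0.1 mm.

PW ≈ 47.8 mm; rainfall ≈ 13.4 mm

Precipitable water is the column-integrated vapour mass per unit area: PW = (1/g) Σ q̄ Δp, with q in kg/kg and Δp in Pa (1 kg/m² of water = 1 mm).
Layer 1000–930 hPa: Δp = 70 hPa = 7000 Pa, q̄ = 0.0196 kg/kg → 0.0196 × 7000 / 9.8 = 14.00 mm
Layer 930–750 hPa: Δp = 180 hPa = 18000 Pa, q̄ = 0.0124 kg/kg → 0.0124 × 18000 / 9.8 = 22.78 mm
Layer 750–350 hPa: Δp = 400 hPa = 40000 Pa, q̄ = 0.0027 kg/kg → 0.0027 × 40000 / 9.8 = 11.02 mm
PW = 14.00 + 22.78 + 11.02 = 47.80 ≈ 47.8 mm.
Rainfall = ε × PW = 0.28 × 47.8 = 13.4 mm.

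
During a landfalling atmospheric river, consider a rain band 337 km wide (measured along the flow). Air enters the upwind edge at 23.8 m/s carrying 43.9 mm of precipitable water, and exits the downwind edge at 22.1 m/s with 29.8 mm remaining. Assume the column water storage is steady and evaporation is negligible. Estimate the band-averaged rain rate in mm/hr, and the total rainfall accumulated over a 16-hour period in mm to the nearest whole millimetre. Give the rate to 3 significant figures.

Column moisture flux per unit crosswind length is F = V × PW.
Inflow: F_in = 23.8 × 43.9 = 1044.82 mm·m/s
Outflow: F_out = 22.1 × 29.8 = 658.58 mm·m/s
Steady-state rate R = (F_in − F_out)/L = (1044.82 − 658.58) / 337000 m = 1.146e-03 mm/s.
R = 1.146e-03 × 3600 = 4.13 mm/hr.
Over 16 h: total = 4.13 × 16 = 66.08 ≈ 66 mm.

R ≈ 4.13 mm/hr; total ≈ 66 mm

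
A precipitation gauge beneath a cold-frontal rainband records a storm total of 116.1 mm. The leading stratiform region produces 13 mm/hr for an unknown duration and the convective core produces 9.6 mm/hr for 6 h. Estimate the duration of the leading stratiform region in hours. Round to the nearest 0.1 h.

duration ≈ 4.5 h

Known phases: 9.6 × 6 = 57.6 mm.
Remaining depth = 116.1 − 57.6 = 58.5 mm.
Duration = 58.5 / 13 = 4.5 h.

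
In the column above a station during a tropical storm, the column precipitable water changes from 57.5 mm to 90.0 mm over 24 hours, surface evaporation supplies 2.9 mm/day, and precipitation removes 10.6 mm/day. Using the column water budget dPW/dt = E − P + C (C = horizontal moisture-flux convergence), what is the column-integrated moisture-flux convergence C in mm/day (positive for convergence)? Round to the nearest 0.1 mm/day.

C ≈ 40.2 mm/day

dPW/dt = (90.0 − 57.5) mm / (24/24 day) = +32.500 mm/day.
C = dPW/dt − E + P = (+32.500) − 2.9 + 10.6 = 40.2 mm/day.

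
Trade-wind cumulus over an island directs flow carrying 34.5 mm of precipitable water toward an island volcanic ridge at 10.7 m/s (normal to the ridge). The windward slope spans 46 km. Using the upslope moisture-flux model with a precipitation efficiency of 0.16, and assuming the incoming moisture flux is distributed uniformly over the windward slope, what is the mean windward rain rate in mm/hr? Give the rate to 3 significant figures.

Incoming column moisture flux per unit ridge length: F = V × PW = 10.7 × 34.5 = 369.15 mm·m/s.
Spread over the 46 km slope with efficiency ε = 0.16: R = ε·F/W = 0.16 × 369.15 / 46000 m = 1.284e-03 mm/s.
R = 1.284e-03 × 3600 = 4.62 mm/hr.

R ≈ 4.62 mm/hr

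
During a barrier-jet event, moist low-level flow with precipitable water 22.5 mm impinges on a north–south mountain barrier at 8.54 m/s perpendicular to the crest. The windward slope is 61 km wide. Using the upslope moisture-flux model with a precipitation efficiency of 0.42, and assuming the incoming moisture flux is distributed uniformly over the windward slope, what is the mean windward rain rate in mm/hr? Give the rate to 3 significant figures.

Incoming column moisture flux per unit ridge length: F = V × PW = 8.54 × 22.5 = 192.15 mm·m/s.
Spread over the 61 km slope with efficiency ε = 0.42: R = ε·F/W = 0.42 × 192.15 / 61000 m = 1.323e-03 mm/s.
R = 1.323e-03 × 3600 = 4.76 mm/hr.

R ≈ 4.76 mm/hr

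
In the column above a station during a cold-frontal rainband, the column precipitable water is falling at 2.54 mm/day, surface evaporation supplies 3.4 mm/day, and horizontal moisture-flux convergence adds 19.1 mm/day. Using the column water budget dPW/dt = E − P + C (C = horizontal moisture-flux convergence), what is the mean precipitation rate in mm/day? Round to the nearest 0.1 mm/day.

P ≈ 25.0 mm/day

dPW/dt = -2.54 mm/day.
P = E + C − dPW/dt = 3.4 + (19.1) − (-2.54) = 25.0 mm/day.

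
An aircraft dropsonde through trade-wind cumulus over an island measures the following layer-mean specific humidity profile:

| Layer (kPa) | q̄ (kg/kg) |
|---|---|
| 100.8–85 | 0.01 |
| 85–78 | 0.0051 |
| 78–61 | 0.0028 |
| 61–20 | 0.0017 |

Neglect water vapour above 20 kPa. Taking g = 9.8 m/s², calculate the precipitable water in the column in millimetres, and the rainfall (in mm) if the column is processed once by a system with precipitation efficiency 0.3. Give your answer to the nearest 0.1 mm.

Precipitable water is the column-integrated vapour mass per unit area: PW = (1/g) Σ q̄ Δp, with q in kg/kg and Δp in Pa (1 kg/m² of water = 1 mm).
Layer 100.8–85 kPa: Δp = 158 hPa = 15800 Pa, q̄ = 0.01 kg/kg → 0.01 × 15800 / 9.8 = 16.12 mm
Layer 85–78 kPa: Δp = 70 hPa = 7000 Pa, q̄ = 0.0051 kg/kg → 0.0051 × 7000 / 9.8 = 3.64 mm
Layer 78–61 kPa: Δp = 170 hPa = 17000 Pa, q̄ = 0.0028 kg/kg → 0.0028 × 17000 / 9.8 = 4.86 mm
Layer 61–20 kPa: Δp = 410 hPa = 41000 Pa, q̄ = 0.0017 kg/kg → 0.0017 × 41000 / 9.8 = 7.11 mm
PW = 16.12 + 3.64 + 4.86 + 7.11 = 31.73 ≈ 31.7 mm.
Rainfall = ε × PW = 0.3 × 31.7 = 9.5 mm.

PW ≈ 31.7 mm; rainfall ≈ 9.5 mm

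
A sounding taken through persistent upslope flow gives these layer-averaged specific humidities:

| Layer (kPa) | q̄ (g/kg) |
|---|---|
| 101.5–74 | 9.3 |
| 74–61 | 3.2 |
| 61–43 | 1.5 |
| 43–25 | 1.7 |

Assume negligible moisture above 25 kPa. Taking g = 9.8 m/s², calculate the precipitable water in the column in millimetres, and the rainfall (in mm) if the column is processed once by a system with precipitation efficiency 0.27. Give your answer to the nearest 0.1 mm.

Precipitable water is the column-integrated vapour mass per unit area: PW = (1/g) Σ q̄ Δp, with q in kg/kg and Δp in Pa (1 kg/m² of water = 1 mm).
Layer 101.5–74 kPa: Δp = 275 hPa = 27500 Pa, q̄ = 0.0093 kg/kg → 0.0093 × 27500 / 9.8 = 26.10 mm
Layer 74–61 kPa: Δp = 130 hPa = 13000 Pa, q̄ = 0.0032 kg/kg → 0.0032 × 13000 / 9.8 = 4.24 mm
Layer 61–43 kPa: Δp = 180 hPa = 18000 Pa, q̄ = 0.0015 kg/kg → 0.0015 × 18000 / 9.8 = 2.76 mm
Layer 43–25 kPa: Δp = 180 hPa = 18000 Pa, q̄ = 0.0017 kg/kg → 0.0017 × 18000 / 9.8 = 3.12 mm
PW = 26.10 + 4.24 + 2.76 + 3.12 = 36.22 ≈ 36.2 mm.
Rainfall = ε × PW = 0.27 × 36.2 = 9.8 mm.

PW ≈ 36.2 mm; rainfall ≈ 9.8 mm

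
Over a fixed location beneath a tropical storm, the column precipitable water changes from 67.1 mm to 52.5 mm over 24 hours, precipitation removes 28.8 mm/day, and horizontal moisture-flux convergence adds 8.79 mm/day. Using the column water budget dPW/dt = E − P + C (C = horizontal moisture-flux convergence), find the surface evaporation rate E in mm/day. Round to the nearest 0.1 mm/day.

dPW/dt = (52.5 − 67.1) mm / (24/24 day) = -14.600 mm/day.
E = dPW/dt + P − C = (-14.600) + 28.8 − (8.79) = 5.4 mm/day.

E ≈ 5.4 mm/day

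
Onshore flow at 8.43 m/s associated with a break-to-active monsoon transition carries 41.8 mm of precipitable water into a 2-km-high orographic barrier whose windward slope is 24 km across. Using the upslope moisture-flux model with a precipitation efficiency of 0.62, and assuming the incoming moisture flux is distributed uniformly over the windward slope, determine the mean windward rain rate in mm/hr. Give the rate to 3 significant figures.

R ≈ 32.8 mm/hr

Incoming column moisture flux per unit ridge length: F = V × PW = 8.43 × 41.8 = 352.374 mm·m/s.
Spread over the 24 km slope with efficiency ε = 0.62: R = ε·F/W = 0.62 × 352.374 / 24000 m = 9.103e-03 mm/s.
R = 9.103e-03 × 3600 = 32.8 mm/hr.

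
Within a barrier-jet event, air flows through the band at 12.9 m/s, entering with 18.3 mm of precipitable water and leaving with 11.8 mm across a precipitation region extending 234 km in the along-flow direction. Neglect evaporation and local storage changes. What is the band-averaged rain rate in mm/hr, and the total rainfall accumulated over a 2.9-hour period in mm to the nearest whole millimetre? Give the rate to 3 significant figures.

R ≈ 1.29 mm/hr; total ≈ 4 mm

Column moisture flux per unit crosswind length is F = V × PW.
Inflow: F_in = 12.9 × 18.3 = 236.07 mm·m/s
Outflow: F_out = 12.9 × 11.8 = 152.22 mm·m/s
Steady-state rate R = (F_in − F_out)/L = (236.07 − 152.22) / 234000 m = 3.583e-04 mm/s.
R = 3.583e-04 × 3600 = 1.29 mm/hr.
Over 2.9 h: total = 1.29 × 2.9 = 3.741 ≈ 4 mm.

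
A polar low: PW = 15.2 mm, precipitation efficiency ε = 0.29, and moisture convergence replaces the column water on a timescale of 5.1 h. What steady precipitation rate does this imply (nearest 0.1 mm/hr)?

Each overturning extracts ε × PW = 0.29 × 15.2 = 4.408 mm.
Rate = ε·PW / τ = 4.408 / 5.1 h = 0.9 mm/hr.

R ≈ 0.9 mm/hr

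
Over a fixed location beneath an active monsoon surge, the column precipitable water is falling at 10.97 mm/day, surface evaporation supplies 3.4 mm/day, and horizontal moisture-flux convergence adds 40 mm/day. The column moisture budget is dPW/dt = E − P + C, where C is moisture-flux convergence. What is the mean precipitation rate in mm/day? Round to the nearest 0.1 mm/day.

P ≈ 54.4 mm/day

dPW/dt = -10.97 mm/day.
P = E + C − dPW/dt = 3.4 + (40) − (-10.97) = 54.4 mm/day.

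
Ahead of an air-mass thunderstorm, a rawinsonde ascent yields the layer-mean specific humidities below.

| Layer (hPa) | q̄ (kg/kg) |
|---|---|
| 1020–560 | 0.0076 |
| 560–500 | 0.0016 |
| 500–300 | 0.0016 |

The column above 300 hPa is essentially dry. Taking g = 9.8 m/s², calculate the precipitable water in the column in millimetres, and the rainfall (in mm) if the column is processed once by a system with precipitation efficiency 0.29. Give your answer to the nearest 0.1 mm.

PW ≈ 39.9 mm; rainfall ≈ 11.6 mm

Precipitable water is the column-integrated vapour mass per unit area: PW = (1/g) Σ q̄ Δp, with q in kg/kg and Δp in Pa (1 kg/m² of water = 1 mm).
Layer 1020–560 hPa: Δp = 460 hPa = 46000 Pa, q̄ = 0.0076 kg/kg → 0.0076 × 46000 / 9.8 = 35.67 mm
Layer 560–500 hPa: Δp = 60 hPa = 6000 Pa, q̄ = 0.0016 kg/kg → 0.0016 × 6000 / 9.8 = 0.98 mm
Layer 500–300 hPa: Δp = 200 hPa = 20000 Pa, q̄ = 0.0016 kg/kg → 0.0016 × 20000 / 9.8 = 3.27 mm
PW = 35.67 + 0.98 + 3.27 = 39.92 ≈ 39.9 mm.
Rainfall = ε × PW = 0.29 × 39.9 = 11.6 mm.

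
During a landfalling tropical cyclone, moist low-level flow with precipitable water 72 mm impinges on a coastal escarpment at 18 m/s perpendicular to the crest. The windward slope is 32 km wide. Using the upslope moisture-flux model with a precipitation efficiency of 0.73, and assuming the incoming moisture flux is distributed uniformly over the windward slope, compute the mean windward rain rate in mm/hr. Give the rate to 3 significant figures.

Incoming column moisture flux per unit ridge length: F = V × PW = 18 × 72 = 1296 mm·m/s.
Spread over the 32 km slope with efficiency ε = 0.73: R = ε·F/W = 0.73 × 1296 / 32000 m = 2.957e-02 mm/s.
R = 2.957e-02 × 3600 = 106 mm/hr.

R ≈ 106 mm/hr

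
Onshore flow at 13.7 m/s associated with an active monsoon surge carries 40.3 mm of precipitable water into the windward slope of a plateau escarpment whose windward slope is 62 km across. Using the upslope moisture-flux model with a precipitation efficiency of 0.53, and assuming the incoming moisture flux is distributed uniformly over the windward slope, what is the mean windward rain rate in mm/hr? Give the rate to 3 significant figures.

Incoming column moisture flux per unit ridge length: F = V × PW = 13.7 × 40.3 = 552.11 mm·m/s.
Spread over the 62 km slope with efficiency ε = 0.53: R = ε·F/W = 0.53 × 552.11 / 62000 m = 4.720e-03 mm/s.
R = 4.720e-03 × 3600 = 17.0 mm/hr.

R ≈ 17.0 mm/hr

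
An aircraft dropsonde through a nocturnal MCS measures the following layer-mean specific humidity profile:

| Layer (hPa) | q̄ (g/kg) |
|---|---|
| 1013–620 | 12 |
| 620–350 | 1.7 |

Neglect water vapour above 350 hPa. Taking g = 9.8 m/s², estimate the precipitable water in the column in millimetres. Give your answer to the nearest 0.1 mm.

PW ≈ 52.8 mm

Precipitable water is the column-integrated vapour mass per unit area: PW = (1/g) Σ q̄ Δp, with q in kg/kg and Δp in Pa (1 kg/m² of water = 1 mm).
Layer 1013–620 hPa: Δp = 393 hPa = 39300 Pa, q̄ = 0.012 kg/kg → 0.012 × 39300 / 9.8 = 48.12 mm
Layer 620–350 hPa: Δp = 270 hPa = 27000 Pa, q̄ = 0.0017 kg/kg → 0.0017 × 27000 / 9.8 = 4.68 mm
PW = 48.12 + 4.68 = 52.80 ≈ 52.8 mm.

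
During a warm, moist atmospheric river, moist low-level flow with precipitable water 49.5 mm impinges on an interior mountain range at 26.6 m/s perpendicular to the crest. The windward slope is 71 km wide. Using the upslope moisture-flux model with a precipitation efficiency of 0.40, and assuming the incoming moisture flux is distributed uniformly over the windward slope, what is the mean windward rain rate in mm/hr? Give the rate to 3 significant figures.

Incoming column moisture flux per unit ridge length: F = V × PW = 26.6 × 49.5 = 1316.7 mm·m/s.
Spread over the 71 km slope with efficiency ε = 0.40: R = ε·F/W = 0.40 × 1316.7 / 71000 m = 7.418e-03 mm/s.
R = 7.418e-03 × 3600 = 26.7 mm/hr.

R ≈ 26.7 mm/hr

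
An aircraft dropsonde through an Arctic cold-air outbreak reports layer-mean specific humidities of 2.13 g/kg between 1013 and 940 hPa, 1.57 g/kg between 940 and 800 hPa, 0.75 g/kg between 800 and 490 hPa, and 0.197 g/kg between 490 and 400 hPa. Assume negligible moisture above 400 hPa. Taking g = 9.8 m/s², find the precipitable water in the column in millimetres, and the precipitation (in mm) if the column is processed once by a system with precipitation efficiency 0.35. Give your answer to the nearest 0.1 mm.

Precipitable water is the column-integrated vapour mass per unit area: PW = (1/g) Σ q̄ Δp, with q in kg/kg and Δp in Pa (1 kg/m² of water = 1 mm).
Layer 1013–940 hPa: Δp = 73 hPa = 7300 Pa, q̄ = 0.00213 kg/kg → 0.00213 × 7300 / 9.8 = 1.59 mm
Layer 940–800 hPa: Δp = 140 hPa = 14000 Pa, q̄ = 0.00157 kg/kg → 0.00157 × 14000 / 9.8 = 2.24 mm
Layer 800–490 hPa: Δp = 310 hPa = 31000 Pa, q̄ = 0.00075 kg/kg → 0.00075 × 31000 / 9.8 = 2.37 mm
Layer 490–400 hPa: Δp = 90 hPa = 9000 Pa, q̄ = 0.000197 kg/kg → 0.000197 × 9000 / 9.8 = 0.18 mm
PW = 1.59 + 2.24 + 2.37 + 0.18 = 6.38 ≈ 6.4 mm.
Precipitation = ε × PW = 0.35 × 6.4 = 2.2 mm.

PW ≈ 6.4 mm; precipitation ≈ 2.2 mm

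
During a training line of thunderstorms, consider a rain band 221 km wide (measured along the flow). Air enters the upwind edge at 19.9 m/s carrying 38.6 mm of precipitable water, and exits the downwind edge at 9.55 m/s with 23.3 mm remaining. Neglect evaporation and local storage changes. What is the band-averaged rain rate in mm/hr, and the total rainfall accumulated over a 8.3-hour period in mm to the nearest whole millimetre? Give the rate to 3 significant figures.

Column moisture flux per unit crosswind length is F = V × PW.
Inflow: F_in = 19.9 × 38.6 = 768.14 mm·m/s
Outflow: F_out = 9.55 × 23.3 = 222.515 mm·m/s
Steady-state rate R = (F_in − F_out)/L = (768.14 − 222.515) / 221000 m = 2.469e-03 mm/s.
R = 2.469e-03 × 3600 = 8.89 mm/hr.
Over 8.3 h: total = 8.89 × 8.3 = 73.787 ≈ 74 mm.

R ≈ 8.89 mm/hr; total ≈ 74 mm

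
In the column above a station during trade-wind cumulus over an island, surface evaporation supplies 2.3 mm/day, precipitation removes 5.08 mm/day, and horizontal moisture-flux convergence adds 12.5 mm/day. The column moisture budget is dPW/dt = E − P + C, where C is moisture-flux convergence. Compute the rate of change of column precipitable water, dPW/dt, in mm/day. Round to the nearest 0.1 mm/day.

dPW/dt = E − P + C = 2.3 − 5.08 + (12.5) = 9.7 mm/day.

dPW/dt ≈ 9.7 mm/day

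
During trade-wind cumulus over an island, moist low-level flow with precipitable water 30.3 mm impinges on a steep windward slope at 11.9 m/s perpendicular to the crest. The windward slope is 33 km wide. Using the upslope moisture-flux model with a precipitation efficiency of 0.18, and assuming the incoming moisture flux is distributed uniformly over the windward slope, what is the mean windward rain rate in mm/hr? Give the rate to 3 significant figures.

Incoming column moisture flux per unit ridge length: F = V × PW = 11.9 × 30.3 = 360.57 mm·m/s.
Spread over the 33 km slope with efficiency ε = 0.18: R = ε·F/W = 0.18 × 360.57 / 33000 m = 1.967e-03 mm/s.
R = 1.967e-03 × 3600 = 7.08 mm/hr.

R ≈ 7.08 mm/hr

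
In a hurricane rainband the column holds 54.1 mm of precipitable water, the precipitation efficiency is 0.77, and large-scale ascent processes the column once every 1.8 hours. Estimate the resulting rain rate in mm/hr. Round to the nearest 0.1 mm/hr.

Each overturning extracts ε × PW = 0.77 × 54.1 = 41.657 mm.
Rate = ε·PW / τ = 41.657 / 1.8 h = 23.1 mm/hr.

R ≈ 23.1 mm/hr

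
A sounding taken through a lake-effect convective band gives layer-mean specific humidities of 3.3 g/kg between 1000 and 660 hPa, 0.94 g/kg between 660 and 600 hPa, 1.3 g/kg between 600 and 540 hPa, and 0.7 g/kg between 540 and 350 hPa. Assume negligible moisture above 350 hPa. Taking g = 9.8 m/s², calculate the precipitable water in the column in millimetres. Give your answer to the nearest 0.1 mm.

PW ≈ 14.2 mm

Precipitable water is the column-integrated vapour mass per unit area: PW = (1/g) Σ q̄ Δp, with q in kg/kg and Δp in Pa (1 kg/m² of water = 1 mm).
Layer 1000–660 hPa: Δp = 340 hPa = 34000 Pa, q̄ = 0.0033 kg/kg → 0.0033 × 34000 / 9.8 = 11.45 mm
Layer 660–600 hPa: Δp = 60 hPa = 6000 Pa, q̄ = 0.00094 kg/kg → 0.00094 × 6000 / 9.8 = 0.58 mm
Layer 600–540 hPa: Δp = 60 hPa = 6000 Pa, q̄ = 0.0013 kg/kg → 0.0013 × 6000 / 9.8 = 0.80 mm
Layer 540–350 hPa: Δp = 190 hPa = 19000 Pa, q̄ = 0.0007 kg/kg → 0.0007 × 19000 / 9.8 = 1.36 mm
PW = 11.45 + 0.58 + 0.80 + 1.36 = 14.19 ≈ 14.2 mm.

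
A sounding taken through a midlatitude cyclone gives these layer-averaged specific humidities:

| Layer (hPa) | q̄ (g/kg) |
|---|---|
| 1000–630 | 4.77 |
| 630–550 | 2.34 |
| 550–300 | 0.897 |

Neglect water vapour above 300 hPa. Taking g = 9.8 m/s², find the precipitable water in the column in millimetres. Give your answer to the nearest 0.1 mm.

Precipitable water is the column-integrated vapour mass per unit area: PW = (1/g) Σ q̄ Δp, with q in kg/kg and Δp in Pa (1 kg/m² of water = 1 mm).
Layer 1000–630 hPa: Δp = 370 hPa = 37000 Pa, q̄ = 0.00477 kg/kg → 0.00477 × 37000 / 9.8 = 18.01 mm
Layer 630–550 hPa: Δp = 80 hPa = 8000 Pa, q̄ = 0.00234 kg/kg → 0.00234 × 8000 / 9.8 = 1.91 mm
Layer 550–300 hPa: Δp = 250 hPa = 25000 Pa, q̄ = 0.000897 kg/kg → 0.000897 × 25000 / 9.8 = 2.29 mm
PW = 18.01 + 1.91 + 2.29 = 22.21 ≈ 22.2 mm.

PW ≈ 22.2 mm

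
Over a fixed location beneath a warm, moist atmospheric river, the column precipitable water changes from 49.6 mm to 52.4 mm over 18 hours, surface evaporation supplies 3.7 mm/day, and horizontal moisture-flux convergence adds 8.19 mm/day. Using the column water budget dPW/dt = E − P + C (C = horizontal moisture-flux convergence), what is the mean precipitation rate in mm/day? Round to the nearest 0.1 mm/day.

P ≈ 8.2 mm/day

dPW/dt = (52.4 − 49.6) mm / (18/24 day) = +3.733 mm/day.
P = E + C − dPW/dt = 3.7 + (8.19) − (+3.733) = 8.2 mm/day.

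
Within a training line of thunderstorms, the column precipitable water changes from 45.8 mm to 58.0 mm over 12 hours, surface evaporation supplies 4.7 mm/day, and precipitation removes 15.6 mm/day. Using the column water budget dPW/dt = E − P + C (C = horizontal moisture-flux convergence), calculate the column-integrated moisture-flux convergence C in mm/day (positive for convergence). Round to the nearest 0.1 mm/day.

dPW/dt = (58.0 − 45.8) mm / (12/24 day) = +24.400 mm/day.
C = dPW/dt − E + P = (+24.400) − 4.7 + 15.6 = 35.3 mm/day.

C ≈ 35.3 mm/day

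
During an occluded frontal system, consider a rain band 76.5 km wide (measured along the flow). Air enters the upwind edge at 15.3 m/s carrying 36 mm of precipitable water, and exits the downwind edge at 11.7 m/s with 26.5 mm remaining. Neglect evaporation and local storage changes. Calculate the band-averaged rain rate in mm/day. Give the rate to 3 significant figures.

Column moisture flux per unit crosswind length is F = V × PW.
Inflow: F_in = 15.3 × 36 = 550.8 mm·m/s
Outflow: F_out = 11.7 × 26.5 = 310.05 mm·m/s
Steady-state rate R = (F_in − F_out)/L = (550.8 − 310.05) / 76500 m = 3.147e-03 mm/s.
R = 3.147e-03 × 3600 × 24 = 272 mm/day.

R ≈ 272 mm/day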